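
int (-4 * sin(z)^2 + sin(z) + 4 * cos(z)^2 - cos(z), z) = 2*sin(2*z) - sqrt(2)*sin(z + pi/4) + C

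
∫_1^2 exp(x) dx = -E + exp(2)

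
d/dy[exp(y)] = exp(y)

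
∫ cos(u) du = sin(u) + C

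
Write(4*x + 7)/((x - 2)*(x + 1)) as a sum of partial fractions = -1/(x + 1) + 5/(x - 2)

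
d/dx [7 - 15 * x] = -15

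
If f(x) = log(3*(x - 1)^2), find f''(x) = -2/(x^2 - 2*x + 1)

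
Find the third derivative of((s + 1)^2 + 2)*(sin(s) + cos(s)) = s^2*sin(s) - s^2*cos(s) - 4*s*sin(s) - 8*s*cos(s) - 9*sin(s) - 3*cos(s)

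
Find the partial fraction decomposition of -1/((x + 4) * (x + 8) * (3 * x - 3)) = -1/(108*(x + 8)) + 1/(60*(x + 4)) - 1/(135*(x - 1))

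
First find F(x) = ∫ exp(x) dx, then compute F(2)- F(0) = -1 + exp(2)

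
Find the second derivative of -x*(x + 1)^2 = -6*x - 4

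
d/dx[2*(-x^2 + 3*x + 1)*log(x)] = (-4*x^2*log(x) - 2*x^2 + 6*x*log(x) + 6*x + 2)/x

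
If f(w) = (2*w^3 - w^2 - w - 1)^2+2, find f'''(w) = 480*w^3 - 240*w^2 - 72*w - 12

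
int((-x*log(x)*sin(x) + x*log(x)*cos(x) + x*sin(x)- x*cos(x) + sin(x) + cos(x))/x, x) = sqrt(2)*(log(x) - 1)*sin(x + pi/4) + C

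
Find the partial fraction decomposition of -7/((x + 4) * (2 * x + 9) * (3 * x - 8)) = -63/(860*(3*x - 8)) - 28/(43*(2*x + 9)) + 7/(20*(x + 4))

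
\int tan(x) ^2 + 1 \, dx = tan(x) + C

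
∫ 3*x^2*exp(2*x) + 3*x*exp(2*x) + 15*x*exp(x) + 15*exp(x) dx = 3*x*(x*exp(x) + 10)*exp(x)/2 + C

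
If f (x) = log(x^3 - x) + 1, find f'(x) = (3*x^2 - 1)/(x^3 - x)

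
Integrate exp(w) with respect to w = exp(w) + C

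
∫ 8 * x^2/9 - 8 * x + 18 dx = 8*x^3/27 - 4*x^2 + 18*x + C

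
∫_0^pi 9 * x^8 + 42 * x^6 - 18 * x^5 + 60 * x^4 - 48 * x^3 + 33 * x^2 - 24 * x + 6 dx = 1 + (-1 + 2*pi + pi^3)^3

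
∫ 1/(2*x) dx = log(x)/2 + C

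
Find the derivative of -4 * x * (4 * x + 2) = -32*x - 8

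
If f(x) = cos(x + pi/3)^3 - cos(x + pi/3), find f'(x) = -3*sin(x + pi/3)*cos(x + pi/3)^2 + sin(x + pi/3)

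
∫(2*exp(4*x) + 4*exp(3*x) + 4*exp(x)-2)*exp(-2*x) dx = (exp(2*x) + 2*exp(x) - 1)^2*exp(-2*x) + C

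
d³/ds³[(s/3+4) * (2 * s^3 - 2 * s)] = 16*s + 48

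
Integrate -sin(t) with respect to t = cos(t) + C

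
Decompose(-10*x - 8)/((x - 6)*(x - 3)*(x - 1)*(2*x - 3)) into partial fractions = -184/(27*(2*x - 3)) + 9/(5*(x - 1)) + 19/(9*(x - 3)) - 68/(135*(x - 6))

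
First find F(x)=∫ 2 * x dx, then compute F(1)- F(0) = 1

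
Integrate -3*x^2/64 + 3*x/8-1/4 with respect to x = -x^3/64 + 3*x^2/16 - x/4 + C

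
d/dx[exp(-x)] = -exp(-x)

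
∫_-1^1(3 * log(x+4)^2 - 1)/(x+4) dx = -log(5) - log(3)^3 + log(3) + log(5)^3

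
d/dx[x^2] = 2*x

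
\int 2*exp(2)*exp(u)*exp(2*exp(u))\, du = exp(2*exp(u) + 2) + C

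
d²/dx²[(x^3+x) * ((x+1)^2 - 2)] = 20*x^3 + 24*x^2 + 4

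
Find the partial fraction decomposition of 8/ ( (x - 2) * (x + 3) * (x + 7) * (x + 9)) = -2/(33*(x + 9)) + 1/(9*(x + 7)) - 1/(15*(x + 3)) + 8/(495*(x - 2))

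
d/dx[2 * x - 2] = 2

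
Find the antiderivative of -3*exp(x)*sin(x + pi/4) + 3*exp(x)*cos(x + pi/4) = 3*exp(x)*cos(x + pi/4) + C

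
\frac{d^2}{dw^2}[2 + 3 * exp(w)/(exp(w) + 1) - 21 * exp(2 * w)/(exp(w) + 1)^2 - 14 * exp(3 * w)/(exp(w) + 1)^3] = (81*exp(4*w) - 171*exp(3*w) - 81*exp(2*w) + 3*exp(w))/(exp(5*w) + 5*exp(4*w) + 10*exp(3*w) + 10*exp(2*w) + 5*exp(w) + 1)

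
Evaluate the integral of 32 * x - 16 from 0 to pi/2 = -4 + (-2 + 2*pi)^2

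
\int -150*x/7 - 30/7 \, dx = -75*x^2/7 - 30*x/7 + C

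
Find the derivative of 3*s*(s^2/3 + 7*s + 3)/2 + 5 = 3*s^2/2 + 21*s + 9/2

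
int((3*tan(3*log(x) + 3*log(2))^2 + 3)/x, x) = tan(3*log(2*x)) + C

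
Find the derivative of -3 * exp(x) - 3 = -3*exp(x)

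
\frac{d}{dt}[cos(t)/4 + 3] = -sin(t)/4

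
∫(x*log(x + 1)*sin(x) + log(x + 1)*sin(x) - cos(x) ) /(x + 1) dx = -log(x + 1)*cos(x) + C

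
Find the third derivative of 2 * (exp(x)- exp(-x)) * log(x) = (2*x^3*exp(2*x)*log(x) + 2*x^3*log(x) + 6*x^2*exp(2*x) - 6*x^2 - 6*x*exp(2*x) - 6*x + 4*exp(2*x) - 4)*exp(-x)/x^3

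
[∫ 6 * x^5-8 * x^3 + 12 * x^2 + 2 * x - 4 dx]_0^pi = -4 + (-pi + 2 + pi^3)^2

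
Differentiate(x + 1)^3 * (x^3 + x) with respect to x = 6*x^5 + 15*x^4 + 16*x^3 + 12*x^2 + 6*x + 1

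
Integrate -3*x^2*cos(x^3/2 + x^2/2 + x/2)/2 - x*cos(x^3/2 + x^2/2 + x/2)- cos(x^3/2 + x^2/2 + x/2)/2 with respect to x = -sin(x*(x^2 + x + 1)/2) + C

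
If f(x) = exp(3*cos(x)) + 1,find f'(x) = -3*exp(3*cos(x))*sin(x)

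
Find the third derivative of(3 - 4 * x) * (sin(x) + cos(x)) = -4*x*sin(x) + 4*x*cos(x) + 15*sin(x) + 9*cos(x)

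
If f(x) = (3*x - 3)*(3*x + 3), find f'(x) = 18*x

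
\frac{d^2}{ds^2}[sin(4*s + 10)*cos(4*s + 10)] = -32*sin(8*s + 20)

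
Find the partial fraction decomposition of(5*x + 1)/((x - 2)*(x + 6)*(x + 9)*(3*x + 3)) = 1/(18*(x + 9)) - 29/(360*(x + 6)) + 1/(90*(x + 1)) + 1/(72*(x - 2))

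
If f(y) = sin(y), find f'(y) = cos(y)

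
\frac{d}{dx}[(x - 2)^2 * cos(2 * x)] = -2*x^2*sin(2*x) + 8*x*sin(2*x) + 2*x*cos(2*x) - 8*sin(2*x) - 4*cos(2*x)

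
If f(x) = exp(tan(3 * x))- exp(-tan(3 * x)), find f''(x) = 36*(exp(tan(3*x))*sin(6*x) + exp(tan(3*x)) + exp(-tan(3*x))*sin(6*x) - exp(-tan(3*x)))/(cos(6*x) + 1)^2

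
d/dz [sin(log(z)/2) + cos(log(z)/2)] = sqrt(2)*cos(log(z)/2 + pi/4)/(2*z)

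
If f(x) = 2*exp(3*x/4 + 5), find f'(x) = 3*exp(3*x/4 + 5)/2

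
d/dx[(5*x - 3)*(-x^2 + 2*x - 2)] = -15*x^2 + 26*x - 16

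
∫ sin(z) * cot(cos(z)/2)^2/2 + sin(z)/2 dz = cot(cos(z)/2) + C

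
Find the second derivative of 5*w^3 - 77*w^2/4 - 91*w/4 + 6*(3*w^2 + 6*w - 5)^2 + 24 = 648*w^2 + 1326*w + 67/2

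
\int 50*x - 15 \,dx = 25*x^2 - 15*x + C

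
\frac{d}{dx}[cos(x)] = -sin(x)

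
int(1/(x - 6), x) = log(6 - x) + C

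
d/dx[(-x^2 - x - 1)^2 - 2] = 4*x^3 + 6*x^2 + 6*x + 2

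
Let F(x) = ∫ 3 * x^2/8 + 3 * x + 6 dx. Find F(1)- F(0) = 61/8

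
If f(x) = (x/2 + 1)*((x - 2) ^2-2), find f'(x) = 3*x^2/2 - 2*x - 3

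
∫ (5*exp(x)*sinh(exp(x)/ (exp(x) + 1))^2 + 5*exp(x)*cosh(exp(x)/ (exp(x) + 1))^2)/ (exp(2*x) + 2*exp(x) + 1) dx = 5*sinh(2*exp(x)/(exp(x) + 1))/2 + C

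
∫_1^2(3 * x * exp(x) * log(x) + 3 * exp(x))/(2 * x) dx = 3*exp(2)*log(2)/2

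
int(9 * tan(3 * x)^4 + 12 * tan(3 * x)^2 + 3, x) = tan(3*x)/cos(3*x)^2 + C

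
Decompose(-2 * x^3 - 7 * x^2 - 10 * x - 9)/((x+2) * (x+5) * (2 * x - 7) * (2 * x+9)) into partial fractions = 153/(40*(2*x + 9)) - 431/(1496*(2*x - 7)) - 116/(51*(x + 5)) + 1/(165*(x + 2))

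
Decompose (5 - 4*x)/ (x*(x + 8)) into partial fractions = -37/(8*(x + 8)) + 5/(8*x)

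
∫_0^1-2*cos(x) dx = -2*sin(1)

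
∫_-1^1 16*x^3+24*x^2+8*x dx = 16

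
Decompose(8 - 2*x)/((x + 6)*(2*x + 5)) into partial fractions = 26/(7*(2*x + 5)) - 20/(7*(x + 6))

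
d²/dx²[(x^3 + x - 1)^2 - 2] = 30*x^4 + 24*x^2 - 12*x + 2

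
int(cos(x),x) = sin(x) + C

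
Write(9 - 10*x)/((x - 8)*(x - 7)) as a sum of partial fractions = 61/(x - 7) - 71/(x - 8)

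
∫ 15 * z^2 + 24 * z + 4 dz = 5*z^3 + 12*z^2 + 4*z + C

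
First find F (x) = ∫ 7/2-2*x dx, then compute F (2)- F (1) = 1/2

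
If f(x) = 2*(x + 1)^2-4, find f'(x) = 4*x + 4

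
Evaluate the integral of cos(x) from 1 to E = -sin(1) + sin(E)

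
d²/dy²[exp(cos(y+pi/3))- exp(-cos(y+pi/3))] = (exp(2*cos(y + pi/3))*sin(y + pi/3)^2 - exp(2*cos(y + pi/3))*cos(y + pi/3) - sin(y + pi/3)^2 - cos(y + pi/3))*exp(-cos(y + pi/3))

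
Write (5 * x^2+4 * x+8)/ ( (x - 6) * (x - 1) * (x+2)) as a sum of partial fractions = 5/(6*(x + 2)) - 17/(15*(x - 1)) + 53/(10*(x - 6))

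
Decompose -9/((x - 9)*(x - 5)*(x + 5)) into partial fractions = -9/(140*(x + 5)) + 9/(40*(x - 5)) - 9/(56*(x - 9))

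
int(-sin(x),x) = cos(x) + C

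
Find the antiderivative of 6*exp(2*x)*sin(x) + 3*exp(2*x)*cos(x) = 3*exp(2*x)*sin(x) + C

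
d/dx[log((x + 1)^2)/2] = 1/(x + 1)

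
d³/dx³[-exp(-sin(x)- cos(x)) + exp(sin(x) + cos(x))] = 2*(-3*exp(2*sin(x) + 2*cos(x))*sin(x + pi/4) - sqrt(2)*exp(2*sin(x))*exp(2*cos(x))*sin(x)*cos(x) - sqrt(2)*sin(x)*cos(x) + 3*sin(x + pi/4))*exp(-sqrt(2)*sin(x + pi/4))*cos(x + pi/4)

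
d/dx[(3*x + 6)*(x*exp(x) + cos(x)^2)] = 3*x^2*exp(x) + 12*x*exp(x) - 3*x*sin(2*x) + 6*exp(x) - 6*sin(2*x) + 3*cos(x)^2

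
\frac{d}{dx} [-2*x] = -2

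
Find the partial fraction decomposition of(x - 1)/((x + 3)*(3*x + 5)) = -2/(3*x + 5) + 1/(x + 3)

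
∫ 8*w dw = 4*w^2 + C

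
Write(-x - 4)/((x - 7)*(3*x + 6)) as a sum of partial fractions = 2/(27*(x + 2)) - 11/(27*(x - 7))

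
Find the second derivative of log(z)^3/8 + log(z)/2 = (-3*log(z)^2 + 6*log(z) - 4)/(8*z^2)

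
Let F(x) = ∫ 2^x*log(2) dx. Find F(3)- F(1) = 6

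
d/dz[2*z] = 2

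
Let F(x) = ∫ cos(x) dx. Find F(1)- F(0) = sin(1)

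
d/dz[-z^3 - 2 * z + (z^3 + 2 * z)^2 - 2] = 6*z^5 + 16*z^3 - 3*z^2 + 8*z - 2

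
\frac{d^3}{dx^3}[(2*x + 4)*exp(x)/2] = x*exp(x) + 5*exp(x)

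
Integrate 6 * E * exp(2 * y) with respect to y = 3*exp(2*y + 1) + C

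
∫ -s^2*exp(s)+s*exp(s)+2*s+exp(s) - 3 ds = (1 - exp(s))*(s^2 - 3*s + 2) + C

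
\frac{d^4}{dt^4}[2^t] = 2^t*log(2)^4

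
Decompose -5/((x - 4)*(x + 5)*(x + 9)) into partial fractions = -5/(52*(x + 9)) + 5/(36*(x + 5)) - 5/(117*(x - 4))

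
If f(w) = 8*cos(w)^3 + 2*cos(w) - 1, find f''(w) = -8*cos(w) - 18*cos(3*w)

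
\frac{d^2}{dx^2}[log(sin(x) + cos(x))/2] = -1/(sin(2*x) + 1)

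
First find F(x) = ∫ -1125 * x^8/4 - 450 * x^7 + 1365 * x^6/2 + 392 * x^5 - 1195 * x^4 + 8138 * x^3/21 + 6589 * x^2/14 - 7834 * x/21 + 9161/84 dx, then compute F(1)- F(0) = 1061/84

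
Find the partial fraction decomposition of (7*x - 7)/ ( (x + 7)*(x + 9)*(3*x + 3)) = -35/(24*(x + 9)) + 14/(9*(x + 7)) - 7/(72*(x + 1))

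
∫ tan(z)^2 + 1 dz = tan(z) + C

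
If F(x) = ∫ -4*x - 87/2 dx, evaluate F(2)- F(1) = -99/2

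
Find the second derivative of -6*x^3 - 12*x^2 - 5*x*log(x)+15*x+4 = (-36*x^2 - 24*x - 5)/x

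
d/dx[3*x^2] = 6*x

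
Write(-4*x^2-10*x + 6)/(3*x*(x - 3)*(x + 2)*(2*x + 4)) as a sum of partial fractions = 13/(60*(x + 2)) + 1/(6*(x + 2)^2) - 2/(15*(x - 3)) - 1/(12*x)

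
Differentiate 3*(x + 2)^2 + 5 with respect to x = 6*x + 12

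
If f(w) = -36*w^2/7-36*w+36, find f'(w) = -72*w/7 - 36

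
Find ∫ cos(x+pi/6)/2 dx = sin(x + pi/6)/2 + C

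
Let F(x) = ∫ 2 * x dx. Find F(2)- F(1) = 3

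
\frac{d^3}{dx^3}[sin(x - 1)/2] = -cos(x - 1)/2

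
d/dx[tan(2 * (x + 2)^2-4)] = 4*x*tan(2*x^2 + 8*x + 4)^2 + 4*x + 8*tan(2*x^2 + 8*x + 4)^2 + 8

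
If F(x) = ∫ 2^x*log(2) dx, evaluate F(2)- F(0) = 3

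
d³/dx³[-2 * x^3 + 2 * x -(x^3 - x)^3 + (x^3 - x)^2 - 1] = -504*x^6 + 630*x^4 + 120*x^3 - 180*x^2 - 48*x - 6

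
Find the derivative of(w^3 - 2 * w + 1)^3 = 9*w^8 - 42*w^6 + 18*w^5 + 60*w^4 - 48*w^3 - 15*w^2 + 24*w - 6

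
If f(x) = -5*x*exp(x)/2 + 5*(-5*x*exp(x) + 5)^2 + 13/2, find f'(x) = 250*x^2*exp(2*x) + 250*x*exp(2*x) - 505*x*exp(x)/2 - 505*exp(x)/2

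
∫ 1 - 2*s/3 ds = -s^2/3 + s + C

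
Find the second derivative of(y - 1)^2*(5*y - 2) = 30*y - 24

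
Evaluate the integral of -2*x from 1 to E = 1 - exp(2)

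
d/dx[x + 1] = 1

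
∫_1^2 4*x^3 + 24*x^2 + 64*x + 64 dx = 231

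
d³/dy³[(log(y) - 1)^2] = (4*log(y) - 10)/y^3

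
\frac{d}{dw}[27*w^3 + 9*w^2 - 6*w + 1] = 81*w^2 + 18*w - 6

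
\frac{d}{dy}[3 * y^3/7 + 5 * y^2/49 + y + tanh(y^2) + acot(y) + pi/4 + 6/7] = y*(63*y^3 - 98*y^2*tanh(y^2)^2 + 108*y^2 + 112*y - 98*tanh(y^2)^2 + 108)/(49*y^2 + 49)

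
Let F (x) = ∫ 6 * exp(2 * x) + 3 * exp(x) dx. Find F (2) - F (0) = -6 + 3*(1 + exp(2))*exp(2)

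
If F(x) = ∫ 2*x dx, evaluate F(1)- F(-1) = 0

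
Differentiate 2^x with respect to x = 2^x*log(2)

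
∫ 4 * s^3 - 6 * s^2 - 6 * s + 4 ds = s^4 - 2*s^3 - 3*s^2 + 4*s + C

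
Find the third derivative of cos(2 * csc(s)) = -8*sin(2*csc(s))*cot(s)^3*csc(s)^3 + 12*sin(2*csc(s))*cot(s)^3*csc(s) + 10*sin(2*csc(s))*cot(s)*csc(s) + 24*cos(2*csc(s))*cot(s)^3*csc(s)^2 + 12*cos(2*csc(s))*cot(s)*csc(s)^2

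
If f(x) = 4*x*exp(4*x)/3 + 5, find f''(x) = 64*x*exp(4*x)/3 + 32*exp(4*x)/3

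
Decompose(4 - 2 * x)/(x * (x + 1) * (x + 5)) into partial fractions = 7/(10*(x + 5)) - 3/(2*(x + 1)) + 4/(5*x)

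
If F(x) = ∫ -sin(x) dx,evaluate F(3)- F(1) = cos(3) - cos(1)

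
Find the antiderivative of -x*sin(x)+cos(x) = x*cos(x) + C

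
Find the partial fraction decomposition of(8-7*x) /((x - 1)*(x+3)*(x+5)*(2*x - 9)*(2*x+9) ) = -158/(297*(2*x + 9)) - 94/(17955*(2*x - 9)) + 43/(228*(x + 5)) + 29/(360*(x + 3)) - 1/(1848*(x - 1))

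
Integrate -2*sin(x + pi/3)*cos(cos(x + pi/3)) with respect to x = 2*sin(cos(x + pi/3)) + C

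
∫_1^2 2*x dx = 3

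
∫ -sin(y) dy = cos(y) + C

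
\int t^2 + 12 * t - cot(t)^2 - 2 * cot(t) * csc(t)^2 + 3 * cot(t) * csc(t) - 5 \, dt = t^3/3 + 6*t^2 - 4*t + cot(t) + csc(t)^2 - 3*csc(t) + C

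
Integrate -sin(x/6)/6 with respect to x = cos(x/6) + C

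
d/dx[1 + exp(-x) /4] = -exp(-x)/4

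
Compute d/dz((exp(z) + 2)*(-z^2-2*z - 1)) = -z^2*exp(z) - 4*z*exp(z) - 4*z - 3*exp(z) - 4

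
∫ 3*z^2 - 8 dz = z^3 - 8*z + C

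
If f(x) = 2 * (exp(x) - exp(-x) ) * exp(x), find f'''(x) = 16*exp(2*x)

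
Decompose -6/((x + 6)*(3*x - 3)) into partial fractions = 2/(7*(x + 6)) - 2/(7*(x - 1))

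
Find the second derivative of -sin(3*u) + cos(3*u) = 9*sin(3*u) - 9*cos(3*u)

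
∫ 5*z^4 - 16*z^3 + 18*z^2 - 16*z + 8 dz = z^5 - 4*z^4 + 6*z^3 - 8*z^2 + 8*z + C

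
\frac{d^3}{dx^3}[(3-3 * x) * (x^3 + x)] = 18 - 72*x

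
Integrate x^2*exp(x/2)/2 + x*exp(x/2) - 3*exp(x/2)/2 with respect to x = (x - 1)^2*exp(x/2) + C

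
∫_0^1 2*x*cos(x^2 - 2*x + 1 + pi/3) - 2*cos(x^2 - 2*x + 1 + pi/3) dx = -sin(1 + pi/3) + sqrt(3)/2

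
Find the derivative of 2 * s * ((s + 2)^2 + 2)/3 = 2*s^2 + 16*s/3 + 4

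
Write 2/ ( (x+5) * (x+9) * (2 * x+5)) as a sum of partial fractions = 8/(65*(2*x + 5)) + 1/(26*(x + 9)) - 1/(10*(x + 5))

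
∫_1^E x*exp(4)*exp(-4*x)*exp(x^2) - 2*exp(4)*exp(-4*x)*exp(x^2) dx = -E/2 + exp((-2 + E)^2)/2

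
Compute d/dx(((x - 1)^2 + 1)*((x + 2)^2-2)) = 4*x^3 + 6*x^2 - 8*x + 4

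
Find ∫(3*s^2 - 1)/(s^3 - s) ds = log(s^3 - s) + C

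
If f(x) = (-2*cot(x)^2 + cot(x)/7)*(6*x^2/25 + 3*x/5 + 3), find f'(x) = 24*x^2*cot(x)^3/25 - 6*x^2*cot(x)^2/175 + 24*x^2*cot(x)/25 - 6*x^2/175 + 12*x*cot(x)^3/5 - 183*x*cot(x)^2/175 + 432*x*cot(x)/175 - 3*x/35 + 12*cot(x)^3 - 57*cot(x)^2/35 + 423*cot(x)/35 - 3/7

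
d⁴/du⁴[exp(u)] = exp(u)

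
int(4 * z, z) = 2*z^2 + C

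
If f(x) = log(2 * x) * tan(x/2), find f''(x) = (x^2*log(x)*sin(x/2)/cos(x/2)^3 + x^2*log(2)*sin(x/2)/cos(x/2)^3 + 2*x/cos(x/2)^2 - 2*tan(x/2))/(2*x^2)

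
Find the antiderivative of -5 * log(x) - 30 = 5*x*(-log(x) - 5) + C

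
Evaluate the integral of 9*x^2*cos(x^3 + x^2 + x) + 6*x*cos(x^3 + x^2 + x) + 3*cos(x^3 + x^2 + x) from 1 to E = 3*sin(E + exp(2) + exp(3)) - 3*sin(3)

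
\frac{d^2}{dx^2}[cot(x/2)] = cos(x/2)/(2*sin(x/2)^3)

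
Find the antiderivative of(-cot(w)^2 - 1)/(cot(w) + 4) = log(cot(w) + 4) + C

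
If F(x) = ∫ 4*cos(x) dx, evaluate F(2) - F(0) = 4*sin(2)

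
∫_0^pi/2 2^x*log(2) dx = -1 + 2^(pi/2)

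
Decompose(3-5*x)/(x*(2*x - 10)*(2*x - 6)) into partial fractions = 1/(2*(x - 3)) - 11/(20*(x - 5)) + 1/(20*x)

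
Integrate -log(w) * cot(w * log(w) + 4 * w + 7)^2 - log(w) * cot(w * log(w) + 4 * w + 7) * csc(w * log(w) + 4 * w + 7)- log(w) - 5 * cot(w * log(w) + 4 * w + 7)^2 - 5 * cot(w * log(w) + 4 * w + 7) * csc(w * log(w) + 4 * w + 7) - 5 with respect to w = cot(w*log(w) + 4*w + 7) + csc(w*log(w) + 4*w + 7) + C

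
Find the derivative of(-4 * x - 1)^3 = -192*x^2 - 96*x - 12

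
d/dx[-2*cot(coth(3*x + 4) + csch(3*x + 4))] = -6*(cosh(3*x + 4) + 1)/(sin(coth(3*x + 4) + csch(3*x + 4))^2*sinh(3*x + 4)^2)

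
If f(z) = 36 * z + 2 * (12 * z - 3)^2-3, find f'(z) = 576*z - 108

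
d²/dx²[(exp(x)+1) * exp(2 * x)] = 9*exp(3*x) + 4*exp(2*x)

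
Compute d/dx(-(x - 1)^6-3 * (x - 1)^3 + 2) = -6*x^5 + 30*x^4 - 60*x^3 + 51*x^2 - 12*x - 3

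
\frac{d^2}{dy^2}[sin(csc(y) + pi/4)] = (cos(y)^2*cos(pi/4 + 1/sin(y)) + cos(pi/4 + 1/sin(y)) - sin(pi/4 + 1/sin(y))*cos(y)^2/sin(y))/sin(y)^3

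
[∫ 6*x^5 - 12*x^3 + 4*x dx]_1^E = (-2*E + exp(3))*(-E + exp(3))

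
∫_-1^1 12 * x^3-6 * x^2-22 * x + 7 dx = 10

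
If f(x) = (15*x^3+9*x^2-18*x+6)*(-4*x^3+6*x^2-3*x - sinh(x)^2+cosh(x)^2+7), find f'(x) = -360*x^5 + 270*x^4 + 324*x^3 - 117*x^2 + 324*x - 162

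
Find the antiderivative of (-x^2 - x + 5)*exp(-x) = (x^2 + 3*x - 2)*exp(-x) + C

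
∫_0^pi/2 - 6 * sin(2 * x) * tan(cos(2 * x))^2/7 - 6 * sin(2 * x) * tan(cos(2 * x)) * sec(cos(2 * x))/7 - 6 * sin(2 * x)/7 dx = -6*tan(1)/7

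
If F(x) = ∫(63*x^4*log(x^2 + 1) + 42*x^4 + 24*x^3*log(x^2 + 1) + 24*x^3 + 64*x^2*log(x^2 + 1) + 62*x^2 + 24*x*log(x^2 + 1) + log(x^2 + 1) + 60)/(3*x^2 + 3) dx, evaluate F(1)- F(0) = 34*log(2)/3 + 20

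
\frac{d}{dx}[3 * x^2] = 6*x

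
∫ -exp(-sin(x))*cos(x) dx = exp(-sin(x)) + C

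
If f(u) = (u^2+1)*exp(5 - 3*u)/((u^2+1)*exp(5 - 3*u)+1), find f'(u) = (-3*u^2*exp(3*u - 5) + 2*u*exp(3*u - 5) - 3*exp(3*u - 5))/(u^4 + 2*u^2*exp(-5)*exp(3*u) + 2*u^2 + exp(-10)*exp(6*u) + 2*exp(-5)*exp(3*u) + 1)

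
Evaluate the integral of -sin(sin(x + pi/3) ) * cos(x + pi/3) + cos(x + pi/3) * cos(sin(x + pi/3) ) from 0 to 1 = -sin(sqrt(3)/2) - cos(sqrt(3)/2) + cos(sin(1 + pi/3)) + sin(sin(1 + pi/3))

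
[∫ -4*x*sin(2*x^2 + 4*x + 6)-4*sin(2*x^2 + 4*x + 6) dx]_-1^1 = -cos(4) + cos(12)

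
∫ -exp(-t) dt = exp(-t) + C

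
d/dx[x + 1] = 1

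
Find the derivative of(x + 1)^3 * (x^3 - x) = 6*x^5 + 15*x^4 + 8*x^3 - 6*x^2 - 6*x - 1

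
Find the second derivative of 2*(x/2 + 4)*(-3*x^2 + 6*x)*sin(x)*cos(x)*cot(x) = 6*x^3*cos(2*x) + 18*x^2*sin(2*x) + 36*x^2*cos(2*x) + 72*x*sin(2*x) - 105*x*cos(2*x) - 9*x - 96*sin(2*x) - 18*cos(2*x) - 18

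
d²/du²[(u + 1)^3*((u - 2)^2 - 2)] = 20*u^3 - 12*u^2 - 42*u - 10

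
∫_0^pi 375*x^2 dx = 125*pi^3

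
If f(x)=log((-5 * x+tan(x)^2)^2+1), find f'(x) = (-20*x*tan(x)^3 - 20*x*tan(x) + 50*x + 4*tan(x)^5 + 4*tan(x)^3 - 10*tan(x)^2)/(25*x^2 - 10*x*tan(x)^2 + tan(x)^4 + 1)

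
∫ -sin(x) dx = cos(x) + C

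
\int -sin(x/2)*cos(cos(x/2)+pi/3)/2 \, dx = sin(cos(x/2) + pi/3) + C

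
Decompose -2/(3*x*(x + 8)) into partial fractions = 1/(12*(x + 8)) - 1/(12*x)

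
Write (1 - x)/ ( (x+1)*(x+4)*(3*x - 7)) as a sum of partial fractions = -6/(95*(3*x - 7)) + 5/(57*(x + 4)) - 1/(15*(x + 1))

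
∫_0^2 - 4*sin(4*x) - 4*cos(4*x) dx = -1 - sin(8) + cos(8)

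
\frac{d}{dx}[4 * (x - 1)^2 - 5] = 8*x - 8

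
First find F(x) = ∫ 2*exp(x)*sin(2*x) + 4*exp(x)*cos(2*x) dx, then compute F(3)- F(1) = 2*E*(exp(2)*sin(6) - sin(2))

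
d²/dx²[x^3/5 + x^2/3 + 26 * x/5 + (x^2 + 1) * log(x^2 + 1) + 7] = (18*x^3 + 30*x^2*log(x^2 + 1) + 100*x^2 + 18*x + 30*log(x^2 + 1) + 40)/(15*x^2 + 15)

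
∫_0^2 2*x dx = 4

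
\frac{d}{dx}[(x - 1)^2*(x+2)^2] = 4*x^3 + 6*x^2 - 6*x - 4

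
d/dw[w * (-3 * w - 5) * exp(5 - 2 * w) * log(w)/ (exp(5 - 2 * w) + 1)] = (6*w^2*exp(2*w - 5)*log(w) + 4*w*exp(2*w - 5)*log(w) - 3*w*exp(2*w - 5) - 6*w*log(w) - 3*w - 5*exp(2*w - 5)*log(w) - 5*exp(2*w - 5) - 5*log(w) - 5)/(exp(-10)*exp(4*w) + 2*exp(-5)*exp(2*w) + 1)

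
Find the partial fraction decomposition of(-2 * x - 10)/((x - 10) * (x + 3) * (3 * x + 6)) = -4/(39*(x + 3)) + 1/(6*(x + 2)) - 5/(78*(x - 10))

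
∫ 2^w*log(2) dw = 2^w + C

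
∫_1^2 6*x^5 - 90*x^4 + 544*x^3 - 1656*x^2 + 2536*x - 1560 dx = -75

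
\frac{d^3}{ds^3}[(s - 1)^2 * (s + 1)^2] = 24*s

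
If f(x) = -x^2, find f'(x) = -2*x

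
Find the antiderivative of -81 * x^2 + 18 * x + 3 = -27*x^3 + 9*x^2 + 3*x + C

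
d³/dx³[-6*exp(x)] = -6*exp(x)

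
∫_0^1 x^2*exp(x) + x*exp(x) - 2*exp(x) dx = 1 - E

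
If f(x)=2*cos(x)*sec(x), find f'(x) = 0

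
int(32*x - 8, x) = 16*x^2 - 8*x + C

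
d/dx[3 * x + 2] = 3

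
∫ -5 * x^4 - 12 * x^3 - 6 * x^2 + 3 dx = -x^5 - 3*x^4 - 2*x^3 + 3*x + C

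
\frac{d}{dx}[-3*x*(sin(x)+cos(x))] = -3*sqrt(2)*(x*cos(x + pi/4) + sin(x + pi/4))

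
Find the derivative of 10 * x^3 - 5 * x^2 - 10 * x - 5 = 30*x^2 - 10*x - 10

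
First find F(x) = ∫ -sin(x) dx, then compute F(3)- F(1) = cos(3) - cos(1)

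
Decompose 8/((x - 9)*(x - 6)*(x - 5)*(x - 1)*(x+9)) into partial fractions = 1/(4725*(x + 9)) - 1/(200*(x - 1)) + 1/(28*(x - 5)) - 8/(225*(x - 6)) + 1/(216*(x - 9))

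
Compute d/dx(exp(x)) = exp(x)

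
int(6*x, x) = 3*x^2 + C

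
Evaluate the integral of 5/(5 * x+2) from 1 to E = -log(7) + log(2 + 5*E)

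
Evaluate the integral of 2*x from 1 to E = -1 + exp(2)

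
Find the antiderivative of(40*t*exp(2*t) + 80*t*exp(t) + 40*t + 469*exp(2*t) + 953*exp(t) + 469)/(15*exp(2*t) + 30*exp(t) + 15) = ((exp(t) + 1)*(109*t + 20*(t + 9)^2 + 201)/15 + exp(t))/(exp(t) + 1) + C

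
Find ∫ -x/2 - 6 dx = -x^2/4 - 6*x + C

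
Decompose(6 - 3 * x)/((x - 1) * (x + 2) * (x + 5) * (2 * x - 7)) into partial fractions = -36/(935*(2*x - 7)) - 7/(102*(x + 5)) + 4/(33*(x + 2)) - 1/(30*(x - 1))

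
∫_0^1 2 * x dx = 1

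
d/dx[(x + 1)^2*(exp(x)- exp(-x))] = (x^2*exp(2*x) + x^2 + 4*x*exp(2*x) + 3*exp(2*x) - 1)*exp(-x)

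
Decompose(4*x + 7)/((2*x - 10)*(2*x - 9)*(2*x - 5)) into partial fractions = 17/(20*(2*x - 5)) - 25/(4*(2*x - 9)) + 27/(10*(x - 5))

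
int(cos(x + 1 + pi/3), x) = sin(x + 1 + pi/3) + C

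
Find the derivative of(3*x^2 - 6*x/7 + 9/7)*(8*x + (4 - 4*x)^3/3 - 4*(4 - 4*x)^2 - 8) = -320*x^4 + 512*x^3/7 + 3960*x^2/7 - 2992*x/7 + 136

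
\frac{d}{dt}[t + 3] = 1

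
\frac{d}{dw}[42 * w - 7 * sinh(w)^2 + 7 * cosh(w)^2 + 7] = 42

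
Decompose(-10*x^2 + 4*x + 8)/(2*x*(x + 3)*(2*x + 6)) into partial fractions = -49/(18*(x + 3)) + 47/(6*(x + 3)^2) + 2/(9*x)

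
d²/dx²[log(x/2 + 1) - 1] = -1/(x^2 + 4*x + 4)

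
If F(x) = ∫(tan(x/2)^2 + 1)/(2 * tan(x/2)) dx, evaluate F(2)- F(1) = log(tan(1)) - log(tan(1/2))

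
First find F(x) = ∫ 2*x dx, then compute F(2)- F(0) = 4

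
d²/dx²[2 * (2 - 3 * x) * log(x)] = (-6*x - 4)/x^2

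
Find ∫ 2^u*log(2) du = 2^u + C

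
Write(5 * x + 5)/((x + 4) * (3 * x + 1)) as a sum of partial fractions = 10/(11*(3*x + 1)) + 15/(11*(x + 4))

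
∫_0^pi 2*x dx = pi^2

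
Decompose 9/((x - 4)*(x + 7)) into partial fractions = -9/(11*(x + 7)) + 9/(11*(x - 4))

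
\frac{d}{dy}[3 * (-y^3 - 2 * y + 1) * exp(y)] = -3*y^3*exp(y) - 9*y^2*exp(y) - 6*y*exp(y) - 3*exp(y)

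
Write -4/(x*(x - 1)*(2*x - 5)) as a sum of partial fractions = -16/(15*(2*x - 5)) + 4/(3*(x - 1)) - 4/(5*x)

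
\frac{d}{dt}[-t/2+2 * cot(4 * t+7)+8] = -8*cot(4*t + 7)^2 - 17/2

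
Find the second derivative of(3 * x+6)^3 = 162*x + 324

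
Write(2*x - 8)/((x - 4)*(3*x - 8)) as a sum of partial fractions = 2/(3*x - 8)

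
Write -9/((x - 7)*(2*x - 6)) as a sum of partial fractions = 9/(8*(x - 3)) - 9/(8*(x - 7))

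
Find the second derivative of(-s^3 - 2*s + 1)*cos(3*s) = 9*s^3*cos(3*s) + 18*s^2*sin(3*s) + 12*s*cos(3*s) + 12*sin(3*s) - 9*cos(3*s)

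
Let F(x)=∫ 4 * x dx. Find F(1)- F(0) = 2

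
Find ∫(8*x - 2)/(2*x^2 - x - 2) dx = 2*log(2*x^2 - x - 2) + C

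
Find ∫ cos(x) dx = sin(x) + C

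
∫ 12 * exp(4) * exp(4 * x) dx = 3*exp(4*x + 4) + C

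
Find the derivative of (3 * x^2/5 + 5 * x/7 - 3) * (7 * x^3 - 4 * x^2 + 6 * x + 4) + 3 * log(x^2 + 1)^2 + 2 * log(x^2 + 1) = (735*x^6 + 364*x^5 - 1392*x^4 + 1672*x^3 - 2657*x^2 + 420*x*log(x^2 + 1) + 1448*x - 530)/(35*x^2 + 35)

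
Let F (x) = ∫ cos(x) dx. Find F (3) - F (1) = -sin(1) + sin(3)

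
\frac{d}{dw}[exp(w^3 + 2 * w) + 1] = 3*w^2*exp(w^3 + 2*w) + 2*exp(w^3 + 2*w)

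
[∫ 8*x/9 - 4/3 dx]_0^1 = -8/9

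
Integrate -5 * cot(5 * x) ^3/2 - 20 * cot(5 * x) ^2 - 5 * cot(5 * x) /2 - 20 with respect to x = (cot(5*x) + 16)*cot(5*x)/4 + C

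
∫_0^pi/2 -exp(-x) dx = -1 + exp(-pi/2)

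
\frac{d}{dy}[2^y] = 2^y*log(2)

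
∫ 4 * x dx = 2*x^2 + C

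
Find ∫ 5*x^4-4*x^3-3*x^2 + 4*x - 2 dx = x^5 - x^4 - x^3 + 2*x^2 - 2*x + C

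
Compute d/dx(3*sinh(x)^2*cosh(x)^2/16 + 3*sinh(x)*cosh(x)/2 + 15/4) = 3*sinh(4*x)/32 + 3*cosh(2*x)/2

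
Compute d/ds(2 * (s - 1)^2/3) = 4*s/3 - 4/3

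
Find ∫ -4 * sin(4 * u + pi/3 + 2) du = cos(4*u + pi/3 + 2) + C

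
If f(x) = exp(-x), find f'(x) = -exp(-x)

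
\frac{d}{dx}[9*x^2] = 18*x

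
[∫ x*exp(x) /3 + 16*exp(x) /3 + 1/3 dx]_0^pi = -10 + (1 + exp(pi))*(pi/3 + 5)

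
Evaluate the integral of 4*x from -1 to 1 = 0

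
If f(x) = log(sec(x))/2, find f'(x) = tan(x)/2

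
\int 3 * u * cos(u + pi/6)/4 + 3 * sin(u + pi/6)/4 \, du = 3*u*sin(u + pi/6)/4 + C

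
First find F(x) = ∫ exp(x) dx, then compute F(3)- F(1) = -E + exp(3)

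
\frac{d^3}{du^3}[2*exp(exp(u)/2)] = exp(u + exp(u)/2) + 3*exp(2*u + exp(u)/2)/2 + exp(3*u + exp(u)/2)/4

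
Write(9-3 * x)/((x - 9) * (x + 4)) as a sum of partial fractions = -21/(13*(x + 4)) - 18/(13*(x - 9))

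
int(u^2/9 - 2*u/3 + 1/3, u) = u^3/27 - u^2/3 + u/3 + C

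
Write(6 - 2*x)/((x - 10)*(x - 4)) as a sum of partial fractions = 1/(3*(x - 4)) - 7/(3*(x - 10))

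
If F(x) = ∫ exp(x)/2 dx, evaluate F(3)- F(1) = -E/2 + exp(3)/2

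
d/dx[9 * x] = 9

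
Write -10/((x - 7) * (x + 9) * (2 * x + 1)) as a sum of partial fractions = 8/(51*(2*x + 1)) - 5/(136*(x + 9)) - 1/(24*(x - 7))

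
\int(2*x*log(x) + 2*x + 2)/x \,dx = 2*(x + 1)*log(x) + C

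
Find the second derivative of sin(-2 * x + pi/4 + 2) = -4*sin(-2*x + pi/4 + 2)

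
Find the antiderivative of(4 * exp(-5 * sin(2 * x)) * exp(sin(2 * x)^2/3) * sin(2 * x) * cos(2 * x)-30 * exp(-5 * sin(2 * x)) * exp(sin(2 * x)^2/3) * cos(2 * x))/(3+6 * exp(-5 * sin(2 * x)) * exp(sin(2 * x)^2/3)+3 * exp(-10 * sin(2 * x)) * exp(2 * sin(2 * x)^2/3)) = exp(sin(2*x)^2/3)/(exp(5*sin(2*x)) + exp(sin(2*x)^2/3)) + C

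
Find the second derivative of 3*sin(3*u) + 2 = -27*sin(3*u)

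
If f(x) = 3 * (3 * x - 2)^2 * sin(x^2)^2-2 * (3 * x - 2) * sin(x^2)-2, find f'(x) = 54*x^3*sin(2*x^2) - 72*x^2*sin(2*x^2) - 12*x^2*cos(x^2) + 54*x*sin(x^2)^2 + 24*x*sin(2*x^2) + 8*x*cos(x^2) - 36*sin(x^2)^2 - 6*sin(x^2)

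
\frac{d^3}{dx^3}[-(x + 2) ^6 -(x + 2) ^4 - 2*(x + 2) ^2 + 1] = -120*x^3 - 720*x^2 - 1464*x - 1008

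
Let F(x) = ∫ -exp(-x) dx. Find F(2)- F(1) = -exp(-1) + exp(-2)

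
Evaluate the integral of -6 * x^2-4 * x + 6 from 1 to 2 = -14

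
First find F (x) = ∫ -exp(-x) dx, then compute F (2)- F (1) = -exp(-1) + exp(-2)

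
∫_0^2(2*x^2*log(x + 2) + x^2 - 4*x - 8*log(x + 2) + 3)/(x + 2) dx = -5*log(2)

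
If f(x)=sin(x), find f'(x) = cos(x)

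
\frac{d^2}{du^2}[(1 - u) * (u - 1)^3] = -12*u^2 + 24*u - 12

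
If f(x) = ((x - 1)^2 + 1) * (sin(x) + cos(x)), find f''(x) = -x^2*sin(x) - x^2*cos(x) - 2*x*sin(x) + 6*x*cos(x) + 4*sin(x) - 4*cos(x)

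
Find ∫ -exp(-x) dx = exp(-x) + C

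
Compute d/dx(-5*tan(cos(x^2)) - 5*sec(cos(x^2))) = 10*x*(sin(cos(x^2)) + 1)*sin(x^2)/cos(cos(x^2))^2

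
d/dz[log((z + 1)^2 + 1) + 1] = (2*z + 2)/(z^2 + 2*z + 2)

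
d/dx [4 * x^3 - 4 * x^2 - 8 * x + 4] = 12*x^2 - 8*x - 8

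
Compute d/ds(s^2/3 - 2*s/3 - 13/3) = 2*s/3 - 2/3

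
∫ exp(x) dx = exp(x) + C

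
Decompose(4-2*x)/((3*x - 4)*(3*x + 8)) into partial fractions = -7/(9*(3*x + 8)) + 1/(9*(3*x - 4))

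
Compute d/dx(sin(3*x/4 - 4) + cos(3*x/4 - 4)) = 3*sqrt(2)*cos(3*x/4 - 4 + pi/4)/4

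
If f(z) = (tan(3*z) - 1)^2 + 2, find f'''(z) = 648*tan(3*z)^5 - 324*tan(3*z)^4 + 1080*tan(3*z)^3 - 432*tan(3*z)^2 + 432*tan(3*z) - 108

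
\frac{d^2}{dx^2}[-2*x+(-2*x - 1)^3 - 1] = -48*x - 24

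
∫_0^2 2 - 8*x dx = -12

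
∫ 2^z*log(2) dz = 2^z + C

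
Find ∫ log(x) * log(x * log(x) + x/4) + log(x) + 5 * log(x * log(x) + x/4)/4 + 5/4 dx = x*(4*log(x) + 1)*log(x*(4*log(x) + 1)/4)/4 + C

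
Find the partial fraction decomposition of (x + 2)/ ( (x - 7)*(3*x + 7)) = 1/(28*(3*x + 7)) + 9/(28*(x - 7))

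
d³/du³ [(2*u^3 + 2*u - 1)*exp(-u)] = (-2*u^3 + 18*u^2 - 38*u + 19)*exp(-u)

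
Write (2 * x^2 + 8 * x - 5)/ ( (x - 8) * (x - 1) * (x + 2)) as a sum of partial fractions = -13/(30*(x + 2)) - 5/(21*(x - 1)) + 187/(70*(x - 8))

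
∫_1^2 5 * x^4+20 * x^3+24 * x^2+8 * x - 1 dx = 173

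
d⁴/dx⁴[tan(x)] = 24*tan(x)^5 + 40*tan(x)^3 + 16*tan(x)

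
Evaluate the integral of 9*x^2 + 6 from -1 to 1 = 18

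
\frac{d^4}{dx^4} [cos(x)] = cos(x)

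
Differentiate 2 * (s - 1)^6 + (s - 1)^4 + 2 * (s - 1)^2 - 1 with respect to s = 12*s^5 - 60*s^4 + 124*s^3 - 132*s^2 + 76*s - 20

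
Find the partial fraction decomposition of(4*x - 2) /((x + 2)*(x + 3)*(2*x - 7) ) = 48/(143*(2*x - 7)) - 14/(13*(x + 3)) + 10/(11*(x + 2))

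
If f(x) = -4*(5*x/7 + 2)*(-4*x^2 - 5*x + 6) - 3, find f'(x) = 240*x^2/7 + 648*x/7 + 160/7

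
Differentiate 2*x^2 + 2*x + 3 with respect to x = 4*x + 2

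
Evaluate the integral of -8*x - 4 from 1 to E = -4*E*(1 + E) + 8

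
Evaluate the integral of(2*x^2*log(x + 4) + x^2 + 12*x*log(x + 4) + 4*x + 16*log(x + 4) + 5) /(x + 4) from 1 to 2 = -10*log(5) + 17*log(6)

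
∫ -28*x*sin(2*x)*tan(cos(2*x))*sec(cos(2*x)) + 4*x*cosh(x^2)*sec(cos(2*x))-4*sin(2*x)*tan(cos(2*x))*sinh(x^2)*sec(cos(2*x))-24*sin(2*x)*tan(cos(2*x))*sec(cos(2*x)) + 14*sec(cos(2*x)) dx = (14*x + 2*sinh(x^2) + 12)*sec(cos(2*x)) + C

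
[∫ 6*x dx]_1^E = -3 + 3*exp(2)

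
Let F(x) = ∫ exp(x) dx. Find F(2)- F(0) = -1 + exp(2)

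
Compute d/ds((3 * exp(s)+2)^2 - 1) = 18*exp(2*s) + 12*exp(s)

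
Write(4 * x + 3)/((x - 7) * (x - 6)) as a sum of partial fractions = -27/(x - 6) + 31/(x - 7)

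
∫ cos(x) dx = sin(x) + C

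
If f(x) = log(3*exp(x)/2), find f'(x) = 1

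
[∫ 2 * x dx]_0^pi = pi^2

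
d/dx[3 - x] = -1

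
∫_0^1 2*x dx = 1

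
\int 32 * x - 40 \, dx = 16*x^2 - 40*x + C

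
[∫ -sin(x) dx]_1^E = cos(E) - cos(1)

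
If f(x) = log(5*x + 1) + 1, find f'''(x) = 250/(125*x^3 + 75*x^2 + 15*x + 1)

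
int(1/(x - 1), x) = log(9*x - 9) + C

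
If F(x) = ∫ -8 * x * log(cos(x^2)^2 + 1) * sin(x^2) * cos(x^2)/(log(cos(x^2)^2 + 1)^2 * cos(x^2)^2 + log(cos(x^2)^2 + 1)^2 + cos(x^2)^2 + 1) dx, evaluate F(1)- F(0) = -log(log(2)^2 + 1) + log(log(cos(1)^2 + 1)^2 + 1)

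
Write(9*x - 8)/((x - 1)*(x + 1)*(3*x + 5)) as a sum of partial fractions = -207/(16*(3*x + 5)) + 17/(4*(x + 1)) + 1/(16*(x - 1))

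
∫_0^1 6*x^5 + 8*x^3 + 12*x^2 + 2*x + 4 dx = 12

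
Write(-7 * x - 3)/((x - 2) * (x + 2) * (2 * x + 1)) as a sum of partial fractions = -2/(15*(2*x + 1)) + 11/(12*(x + 2)) - 17/(20*(x - 2))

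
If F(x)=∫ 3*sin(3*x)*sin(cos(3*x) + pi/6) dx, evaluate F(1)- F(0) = -cos(pi/6 + 1) + cos(cos(3) + pi/6)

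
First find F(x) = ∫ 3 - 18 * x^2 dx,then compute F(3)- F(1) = -150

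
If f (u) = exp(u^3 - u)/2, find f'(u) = 3*u^2*exp(u^3 - u)/2 - exp(u^3 - u)/2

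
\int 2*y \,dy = y^2 + C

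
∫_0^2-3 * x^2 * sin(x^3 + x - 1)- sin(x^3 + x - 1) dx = cos(9) - cos(1)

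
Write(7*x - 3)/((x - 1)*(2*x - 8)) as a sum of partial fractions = -2/(3*(x - 1)) + 25/(6*(x - 4))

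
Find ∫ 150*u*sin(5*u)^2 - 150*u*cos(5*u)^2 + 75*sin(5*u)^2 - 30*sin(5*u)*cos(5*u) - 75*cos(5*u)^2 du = (-15*u - 15/2)*sin(10*u) + C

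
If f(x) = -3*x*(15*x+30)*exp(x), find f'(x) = -45*x^2*exp(x) - 180*x*exp(x) - 90*exp(x)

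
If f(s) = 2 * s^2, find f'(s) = 4*s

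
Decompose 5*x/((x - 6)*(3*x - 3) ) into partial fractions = -1/(3*(x - 1)) + 2/(x - 6)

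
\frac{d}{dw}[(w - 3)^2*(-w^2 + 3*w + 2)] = -4*w^3 + 27*w^2 - 50*w + 15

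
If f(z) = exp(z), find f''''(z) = exp(z)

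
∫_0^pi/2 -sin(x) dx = -1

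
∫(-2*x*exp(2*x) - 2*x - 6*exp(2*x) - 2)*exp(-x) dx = -4*(x + 2)*sinh(x) + C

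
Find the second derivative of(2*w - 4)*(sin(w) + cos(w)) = -2*w*sin(w) - 2*w*cos(w) + 8*cos(w)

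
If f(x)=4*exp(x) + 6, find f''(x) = 4*exp(x)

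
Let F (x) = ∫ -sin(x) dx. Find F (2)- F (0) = -1 + cos(2)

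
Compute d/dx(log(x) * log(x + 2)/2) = (x*log(x) + x*log(x + 2) + 2*log(x + 2))/(2*x^2 + 4*x)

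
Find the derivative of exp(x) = exp(x)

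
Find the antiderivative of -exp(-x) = exp(-x) + C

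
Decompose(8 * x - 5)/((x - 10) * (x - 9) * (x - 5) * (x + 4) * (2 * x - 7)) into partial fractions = -368/(6435*(2*x - 7)) - 37/(24570*(x + 4)) + 7/(108*(x - 5)) - 67/(572*(x - 9)) + 15/(182*(x - 10))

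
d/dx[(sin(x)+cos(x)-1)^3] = 3*sqrt(2)*(sqrt(2)*sin(x + pi/4) - 1)^2*cos(x + pi/4)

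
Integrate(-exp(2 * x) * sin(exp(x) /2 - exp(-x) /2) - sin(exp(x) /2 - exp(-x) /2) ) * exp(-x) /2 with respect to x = cos(sinh(x)) + C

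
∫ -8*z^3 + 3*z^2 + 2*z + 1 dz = -2*z^4 + z^3 + z^2 + z + C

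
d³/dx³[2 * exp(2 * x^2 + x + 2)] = 128*x^3*exp(2*x^2 + x + 2) + 96*x^2*exp(2*x^2 + x + 2) + 120*x*exp(2*x^2 + x + 2) + 26*exp(2*x^2 + x + 2)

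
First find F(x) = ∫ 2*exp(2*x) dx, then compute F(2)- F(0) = -1 + exp(4)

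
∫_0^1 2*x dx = 1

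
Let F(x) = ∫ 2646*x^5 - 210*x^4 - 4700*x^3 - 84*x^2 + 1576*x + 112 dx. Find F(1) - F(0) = 96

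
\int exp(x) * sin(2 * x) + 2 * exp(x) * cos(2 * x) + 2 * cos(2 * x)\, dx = (exp(x) + 1)*sin(2*x) + C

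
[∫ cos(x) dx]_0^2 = sin(2)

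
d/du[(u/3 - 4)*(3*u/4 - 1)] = u/2 - 10/3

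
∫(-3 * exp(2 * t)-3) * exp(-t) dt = -6*sinh(t) + C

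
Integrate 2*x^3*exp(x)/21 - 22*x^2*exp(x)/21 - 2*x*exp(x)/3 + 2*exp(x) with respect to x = 2*x*(x^2 - 14*x + 21)*exp(x)/21 + C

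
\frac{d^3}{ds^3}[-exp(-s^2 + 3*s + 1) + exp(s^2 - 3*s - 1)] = (8*s^3*exp(-2*s^2 + 6*s + 2) + 8*s^3 - 36*s^2*exp(-2*s^2 + 6*s + 2) - 36*s^2 + 42*s*exp(-2*s^2 + 6*s + 2) + 66*s - 9*exp(-2*s^2 + 6*s + 2) - 45)*exp(s^2 - 3*s - 1)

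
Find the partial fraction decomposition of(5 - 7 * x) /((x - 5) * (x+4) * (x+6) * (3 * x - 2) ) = -9/(3640*(3*x - 2)) - 47/(440*(x + 6)) + 11/(84*(x + 4)) - 10/(429*(x - 5))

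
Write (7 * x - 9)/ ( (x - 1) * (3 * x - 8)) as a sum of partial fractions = 29/(5*(3*x - 8)) + 2/(5*(x - 1))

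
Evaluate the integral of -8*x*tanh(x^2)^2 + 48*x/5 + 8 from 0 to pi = 4*tanh(pi^2) + 4*pi^2/5 + 8*pi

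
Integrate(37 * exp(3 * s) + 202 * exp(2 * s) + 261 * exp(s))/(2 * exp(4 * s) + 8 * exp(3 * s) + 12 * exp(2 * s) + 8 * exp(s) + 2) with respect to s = (11*exp(3*s) - 41*exp(2*s) - 243*exp(s) - 255)/(4*(exp(3*s) + 3*exp(2*s) + 3*exp(s) + 1)) + C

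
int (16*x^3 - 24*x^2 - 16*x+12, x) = 4*x^4 - 8*x^3 - 8*x^2 + 12*x + C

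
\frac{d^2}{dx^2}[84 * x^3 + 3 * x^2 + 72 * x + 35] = 504*x + 6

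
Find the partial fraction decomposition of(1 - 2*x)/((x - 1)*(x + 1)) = -3/(2*(x + 1)) - 1/(2*(x - 1))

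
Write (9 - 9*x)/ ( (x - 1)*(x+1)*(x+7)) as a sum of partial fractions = 3/(2*(x + 7)) - 3/(2*(x + 1))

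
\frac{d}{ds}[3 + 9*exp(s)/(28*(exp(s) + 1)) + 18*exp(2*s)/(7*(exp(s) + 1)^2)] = (153*exp(2*s) + 9*exp(s))/(28*exp(3*s) + 84*exp(2*s) + 84*exp(s) + 28)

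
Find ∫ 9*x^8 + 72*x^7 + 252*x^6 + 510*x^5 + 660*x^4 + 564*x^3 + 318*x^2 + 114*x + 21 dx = x^9 + 9*x^8 + 36*x^7 + 85*x^6 + 132*x^5 + 141*x^4 + 106*x^3 + 57*x^2 + 21*x + C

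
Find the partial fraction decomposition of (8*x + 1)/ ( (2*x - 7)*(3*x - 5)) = -43/(11*(3*x - 5)) + 58/(11*(2*x - 7))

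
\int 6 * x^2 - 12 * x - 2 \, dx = 2*x^3 - 6*x^2 - 2*x + C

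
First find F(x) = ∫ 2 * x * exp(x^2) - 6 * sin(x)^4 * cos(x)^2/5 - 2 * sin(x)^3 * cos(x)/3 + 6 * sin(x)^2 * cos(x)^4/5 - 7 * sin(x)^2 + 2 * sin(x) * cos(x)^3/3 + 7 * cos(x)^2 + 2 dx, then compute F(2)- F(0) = 7*sin(4)/2 + 2*sin(2)^3*cos(2)^3/5 + (1 - cos(8))/24 + 3 + exp(4)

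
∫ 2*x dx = x^2 + C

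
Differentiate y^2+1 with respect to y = 2*y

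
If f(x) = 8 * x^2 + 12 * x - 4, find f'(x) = 16*x + 12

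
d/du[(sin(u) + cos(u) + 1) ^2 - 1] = 2*cos(2*u) + 2*sqrt(2)*cos(u + pi/4)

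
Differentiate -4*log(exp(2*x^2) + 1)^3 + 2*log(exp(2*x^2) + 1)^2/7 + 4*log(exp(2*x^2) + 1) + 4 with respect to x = (-336*x*exp(2*x^2)*log(exp(2*x^2) + 1)^2 + 16*x*exp(2*x^2)*log(exp(2*x^2) + 1) + 112*x*exp(2*x^2))/(7*exp(2*x^2) + 7)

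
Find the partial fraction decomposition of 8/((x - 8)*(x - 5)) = -8/(3*(x - 5)) + 8/(3*(x - 8))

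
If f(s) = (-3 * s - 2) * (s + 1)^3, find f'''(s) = -72*s - 66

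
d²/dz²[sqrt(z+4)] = -1/(4*z*sqrt(z + 4) + 16*sqrt(z + 4))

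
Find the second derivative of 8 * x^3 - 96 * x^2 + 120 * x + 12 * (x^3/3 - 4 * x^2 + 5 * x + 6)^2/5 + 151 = 8*x^4 - 128*x^3 + 2784*x^2/5 - 2352*x/5 - 1512/5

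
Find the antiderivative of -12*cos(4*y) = -3*sin(4*y) + C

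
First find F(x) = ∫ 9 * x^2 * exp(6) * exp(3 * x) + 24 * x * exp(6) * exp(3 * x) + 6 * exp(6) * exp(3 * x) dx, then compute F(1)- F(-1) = 3*exp(3) + 9*exp(9)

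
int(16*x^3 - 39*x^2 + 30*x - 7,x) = 4*x^4 - 13*x^3 + 15*x^2 - 7*x + C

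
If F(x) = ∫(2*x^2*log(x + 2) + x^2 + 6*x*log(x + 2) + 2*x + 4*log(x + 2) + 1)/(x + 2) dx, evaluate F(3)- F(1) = -4*log(3) + 16*log(5)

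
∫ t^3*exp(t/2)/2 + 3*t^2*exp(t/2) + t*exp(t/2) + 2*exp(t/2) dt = t*(t^2 + 2)*exp(t/2) + C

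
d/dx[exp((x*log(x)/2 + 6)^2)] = x*exp(x^2*log(x)^2/4 + 6*x*log(x) + 36)*log(x)^2/2 + x*exp(x^2*log(x)^2/4 + 6*x*log(x) + 36)*log(x)/2 + 6*exp(x^2*log(x)^2/4 + 6*x*log(x) + 36)*log(x) + 6*exp(x^2*log(x)^2/4 + 6*x*log(x) + 36)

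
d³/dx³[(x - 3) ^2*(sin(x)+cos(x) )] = x^2*sin(x) - x^2*cos(x) - 12*x*sin(x) + 21*sin(x) + 15*cos(x)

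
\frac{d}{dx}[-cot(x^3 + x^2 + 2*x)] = (3*x^2 + 2*x + 2)/sin(x*(x^2 + x + 2))^2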